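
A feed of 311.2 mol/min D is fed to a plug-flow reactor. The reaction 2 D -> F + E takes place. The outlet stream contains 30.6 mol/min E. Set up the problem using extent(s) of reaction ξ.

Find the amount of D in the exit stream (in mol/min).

250 mol/min

For E: n = n₀ + 1ξ → 30.6 = 0 + 1ξ, giving ξ = 30.6 mol/min.
Outlet amounts (n = n₀ + ν ξ):
  D: 311.2 − 2(30.6) = 250
  F: 0 + 1(30.6) = 30.6
  E: 0 + 1(30.6) = 30.6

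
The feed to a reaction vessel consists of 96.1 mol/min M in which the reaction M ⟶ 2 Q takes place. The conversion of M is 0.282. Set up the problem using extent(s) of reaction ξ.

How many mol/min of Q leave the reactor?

M reacted = 0.282 × 96.1 = 27.1 mol/min; ν_M = −1, so ξ = 27.1/1 = 27.1 mol/min.
Outlet amounts (n = n₀ + ν ξ):
  M: 96.1 − 1(27.1) = 69
  Q: 0 + 2(27.1) = 54.2

54.2 mol/min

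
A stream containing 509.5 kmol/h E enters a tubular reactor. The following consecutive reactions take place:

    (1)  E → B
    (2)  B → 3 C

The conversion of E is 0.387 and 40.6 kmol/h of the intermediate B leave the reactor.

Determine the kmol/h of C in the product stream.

Conversion of E: E consumed = 1ξ₁ = 0.387 × 509.5 → ξ₁ = 197.2 kmol/h.
B balance: n_B = 0 + 1ξ₁ − 1ξ₂ = 40.6 → ξ₂ = (1·197.2 − 40.6)/1 = 156.6 kmol/h.
Outlet amounts (n = n₀ + Σ ν·ξ):
  E: 509.5 − 1(197.2) = 312.3
  B: 0 + 1(197.2) − 1(156.6) = 40.6
  C: 0 + 3(156.6) = 469.7

470 kmol/h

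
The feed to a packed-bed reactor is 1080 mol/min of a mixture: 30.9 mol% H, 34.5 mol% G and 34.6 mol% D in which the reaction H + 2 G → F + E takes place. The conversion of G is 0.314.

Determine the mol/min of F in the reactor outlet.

G reacted = 0.314 × 372.6 = 117 mol/min; ν_G = −2, so ξ = 117/2 = 58.5 mol/min.
Outlet amounts (n = n₀ + ν ξ):
  H: 333.7 − 1(58.5) = 275.2
  G: 372.6 − 2(58.5) = 255.6
  F: 0 + 1(58.5) = 58.5
  E: 0 + 1(58.5) = 58.5
  D: 373.7 (inert)

58.5 mol/min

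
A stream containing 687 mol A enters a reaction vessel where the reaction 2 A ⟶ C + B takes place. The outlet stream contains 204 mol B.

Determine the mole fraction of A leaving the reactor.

0.406

For B: n = n₀ + 1ξ → 204 = 0 + 1ξ, giving ξ = 204 mol.
Outlet amounts (n = n₀ + ν ξ):
  A: 687 − 2(204) = 279
  C: 0 + 1(204) = 204
  B: 0 + 1(204) = 204
Total out = 687 mol; y_A = 279 / 687 = 0.4061.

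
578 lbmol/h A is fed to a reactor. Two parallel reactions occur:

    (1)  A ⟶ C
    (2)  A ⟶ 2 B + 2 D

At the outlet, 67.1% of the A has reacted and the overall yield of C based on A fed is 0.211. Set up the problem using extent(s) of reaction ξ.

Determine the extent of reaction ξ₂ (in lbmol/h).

Yield of C: 1ξ₁ / 578 = 0.211 → ξ₁ = 122 lbmol/h.
Conversion of A: 1ξ₁ + 1ξ₂ = 0.671 × 578 = 387.8 → ξ₂ = 265.9 lbmol/h.
Outlet amounts (n = n₀ + Σ ν·ξ):
  A: 578 − 1(122) − 1(265.9) = 190.2
  C: 0 + 1(122) = 122
  B: 0 + 2(265.9) = 531.8
  D: 0 + 2(265.9) = 531.8

ξ₂ = 266 lbmol/h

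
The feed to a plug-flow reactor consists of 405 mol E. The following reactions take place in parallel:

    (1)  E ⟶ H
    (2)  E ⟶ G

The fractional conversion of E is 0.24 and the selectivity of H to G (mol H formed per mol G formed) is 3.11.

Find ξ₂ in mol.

ξ₂ = 23.6 mol

Conversion of E: E consumed = 0.24 × 405 = 97.2 mol = 1ξ₁ + 1ξ₂.
Selectivity: 1ξ₁ / (1ξ₂) = 3.11 → ξ₁ = 3.11 ξ₂.
Substitute: (1·3.11 + 1) ξ₂ = 97.2 → ξ₂ = 23.65 mol, ξ₁ = 73.55 mol.
Outlet amounts (n = n₀ + Σ ν·ξ):
  E: 405 − 1(73.55) − 1(23.65) = 307.8
  H: 0 + 1(73.55) = 73.55
  G: 0 + 1(23.65) = 23.65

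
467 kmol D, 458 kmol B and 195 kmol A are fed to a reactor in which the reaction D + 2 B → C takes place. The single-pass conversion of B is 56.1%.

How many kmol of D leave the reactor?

B reacted = 0.561 × 458 = 256.9 kmol; ν_B = −2, so ξ = 256.9/2 = 128.5 kmol.
Outlet amounts (n = n₀ + ν ξ):
  D: 467 − 1(128.5) = 338.5
  B: 458 − 2(128.5) = 201.1
  C: 0 + 1(128.5) = 128.5
  A: 195 (inert)

339 kmol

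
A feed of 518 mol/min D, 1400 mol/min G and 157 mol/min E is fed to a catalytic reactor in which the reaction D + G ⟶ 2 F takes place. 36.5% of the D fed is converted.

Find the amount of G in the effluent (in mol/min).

D reacted = 0.365 × 518 = 189.1 mol/min; ν_D = −1, so ξ = 189.1/1 = 189.1 mol/min.
Outlet amounts (n = n₀ + ν ξ):
  D: 518 − 1(189.1) = 328.9
  G: 1400 − 1(189.1) = 1211
  F: 0 + 2(189.1) = 378.1
  E: 157 (inert)

1210 mol/min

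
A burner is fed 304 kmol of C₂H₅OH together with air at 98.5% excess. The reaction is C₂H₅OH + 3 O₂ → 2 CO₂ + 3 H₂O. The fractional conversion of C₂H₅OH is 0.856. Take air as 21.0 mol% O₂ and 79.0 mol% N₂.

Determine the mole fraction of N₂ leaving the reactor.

0.741

Stoichiometric O₂ = 3 × 304 = 912 kmol; O₂ fed = 912 × 1.985 = 1810 kmol.
N₂ fed = 1810 × 79/21 = 6810 kmol.
Fuel reacted = 0.856 × 304 → ξ = 260.2 kmol.
Outlet (n = n₀ + ν ξ):
  C₂H₅OH: 304 − 1(260.2) = 43.78
  O₂: 1810 − 3(260.2) = 1030
  N₂: 6810 (inert)
  CO₂: 0 + 2(260.2) = 520.4
  H₂O: 0 + 3(260.2) = 780.7
Total out = 9185 kmol; y_N₂ = 6810 / 9185 = 0.7415.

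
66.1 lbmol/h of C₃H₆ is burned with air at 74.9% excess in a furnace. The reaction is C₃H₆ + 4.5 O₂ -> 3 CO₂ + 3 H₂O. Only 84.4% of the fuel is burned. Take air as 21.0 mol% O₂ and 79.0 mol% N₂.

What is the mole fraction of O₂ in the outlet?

0.105

Stoichiometric O₂ = 4.5 × 66.1 = 297.4 lbmol/h; O₂ fed = 297.4 × 1.749 = 520.2 lbmol/h.
N₂ fed = 520.2 × 79/21 = 1957 lbmol/h.
Fuel reacted = 0.844 × 66.1 → ξ = 55.79 lbmol/h.
Outlet (n = n₀ + ν ξ):
  C₃H₆: 66.1 − 1(55.79) = 10.31
  O₂: 520.2 − 4.5(55.79) = 269.2
  N₂: 1957 (inert)
  CO₂: 0 + 3(55.79) = 167.4
  H₂O: 0 + 3(55.79) = 167.4
Total out = 2571 lbmol/h; y_O₂ = 269.2 / 2571 = 0.1047.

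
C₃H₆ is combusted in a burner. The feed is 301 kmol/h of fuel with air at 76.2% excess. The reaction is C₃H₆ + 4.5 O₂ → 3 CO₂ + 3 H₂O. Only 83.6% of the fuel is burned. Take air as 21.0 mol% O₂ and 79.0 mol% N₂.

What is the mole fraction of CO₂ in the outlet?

Stoichiometric O₂ = 4.5 × 301 = 1354 kmol/h; O₂ fed = 1354 × 1.762 = 2387 kmol/h.
N₂ fed = 2387 × 79/21 = 8978 kmol/h.
Fuel reacted = 0.836 × 301 → ξ = 251.6 kmol/h.
Outlet (n = n₀ + ν ξ):
  C₃H₆: 301 − 1(251.6) = 49.36
  O₂: 2387 − 4.5(251.6) = 1254
  N₂: 8978 (inert)
  CO₂: 0 + 3(251.6) = 754.9
  H₂O: 0 + 3(251.6) = 754.9
Total out = 11790 kmol/h; y_CO₂ = 754.9 / 11790 = 0.06402.

0.064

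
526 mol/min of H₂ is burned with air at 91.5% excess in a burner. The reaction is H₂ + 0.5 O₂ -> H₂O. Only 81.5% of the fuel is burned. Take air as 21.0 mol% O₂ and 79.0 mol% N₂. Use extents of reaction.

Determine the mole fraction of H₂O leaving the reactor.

0.158

Stoichiometric O₂ = 0.5 × 526 = 263 mol/min; O₂ fed = 263 × 1.915 = 503.6 mol/min.
N₂ fed = 503.6 × 79/21 = 1895 mol/min.
Fuel reacted = 0.815 × 526 → ξ = 428.7 mol/min.
Outlet (n = n₀ + ν ξ):
  H₂: 526 − 1(428.7) = 97.31
  O₂: 503.6 − 0.5(428.7) = 289.3
  N₂: 1895 (inert)
  H₂O: 0 + 1(428.7) = 428.7
Total out = 2710 mol/min; y_H₂O = 428.7 / 2710 = 0.1582.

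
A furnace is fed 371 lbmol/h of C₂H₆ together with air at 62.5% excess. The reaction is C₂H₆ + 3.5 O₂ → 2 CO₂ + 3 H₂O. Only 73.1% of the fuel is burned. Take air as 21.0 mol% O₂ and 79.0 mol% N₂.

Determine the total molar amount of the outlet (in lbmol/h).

10600 lbmol/h

Stoichiometric O₂ = 3.5 × 371 = 1298 lbmol/h; O₂ fed = 1298 × 1.625 = 2110 lbmol/h.
N₂ fed = 2110 × 79/21 = 7938 lbmol/h.
Fuel reacted = 0.731 × 371 → ξ = 271.2 lbmol/h.
Outlet (n = n₀ + ν ξ):
  C₂H₆: 371 − 1(271.2) = 99.8
  O₂: 2110 − 3.5(271.2) = 1161
  N₂: 7938 (inert)
  CO₂: 0 + 2(271.2) = 542.4
  H₂O: 0 + 3(271.2) = 813.6
Total out = 99.8 + 1161 + 7938 + 542.4 + 813.6 = 10550 lbmol/h.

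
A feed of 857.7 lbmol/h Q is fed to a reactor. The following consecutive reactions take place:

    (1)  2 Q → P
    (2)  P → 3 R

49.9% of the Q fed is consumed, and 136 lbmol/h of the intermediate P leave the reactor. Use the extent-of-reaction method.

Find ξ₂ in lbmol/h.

Conversion of Q: Q consumed = 2ξ₁ = 0.499 × 857.7 → ξ₁ = 214 lbmol/h.
P balance: n_P = 0 + 1ξ₁ − 1ξ₂ = 136 → ξ₂ = (1·214 − 136)/1 = 78 lbmol/h.
Outlet amounts (n = n₀ + Σ ν·ξ):
  Q: 857.7 − 2(214) = 429.7
  P: 0 + 1(214) − 1(78) = 136
  R: 0 + 3(78) = 234

ξ₂ = 78 lbmol/h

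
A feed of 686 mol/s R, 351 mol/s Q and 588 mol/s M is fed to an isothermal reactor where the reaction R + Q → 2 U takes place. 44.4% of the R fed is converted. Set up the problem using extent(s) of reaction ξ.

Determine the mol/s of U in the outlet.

609 mol/s

R reacted = 0.444 × 686 = 304.6 mol/s; ν_R = −1, so ξ = 304.6/1 = 304.6 mol/s.
Outlet amounts (n = n₀ + ν ξ):
  R: 686 − 1(304.6) = 381.4
  Q: 351 − 1(304.6) = 46.42
  U: 0 + 2(304.6) = 609.2
  M: 588 (inert)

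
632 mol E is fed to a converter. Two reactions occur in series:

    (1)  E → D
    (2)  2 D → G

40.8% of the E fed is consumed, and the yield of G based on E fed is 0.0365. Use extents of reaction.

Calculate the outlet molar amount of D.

212 mol

Conversion of E: E consumed = 1ξ₁ = 0.408 × 632 → ξ₁ = 257.9 mol.
Yield of G: 1ξ₂ / 632 = 0.0365 → ξ₂ = 23.07 mol.
Outlet amounts (n = n₀ + Σ ν·ξ):
  E: 632 − 1(257.9) = 374.1
  D: 0 + 1(257.9) − 2(23.07) = 211.7
  G: 0 + 1(23.07) = 23.07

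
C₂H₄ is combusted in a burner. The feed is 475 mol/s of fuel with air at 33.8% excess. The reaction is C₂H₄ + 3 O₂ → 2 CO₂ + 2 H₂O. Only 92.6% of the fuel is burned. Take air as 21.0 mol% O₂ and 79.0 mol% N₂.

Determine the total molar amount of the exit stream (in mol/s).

Stoichiometric O₂ = 3 × 475 = 1425 mol/s; O₂ fed = 1425 × 1.338 = 1907 mol/s.
N₂ fed = 1907 × 79/21 = 7173 mol/s.
Fuel reacted = 0.926 × 475 → ξ = 439.9 mol/s.
Outlet (n = n₀ + ν ξ):
  C₂H₄: 475 − 1(439.9) = 35.15
  O₂: 1907 − 3(439.9) = 587.1
  N₂: 7173 (inert)
  CO₂: 0 + 2(439.9) = 879.7
  H₂O: 0 + 2(439.9) = 879.7
Total out = 35.15 + 587.1 + 7173 + 879.7 + 879.7 = 9554 mol/s.

9550 mol/s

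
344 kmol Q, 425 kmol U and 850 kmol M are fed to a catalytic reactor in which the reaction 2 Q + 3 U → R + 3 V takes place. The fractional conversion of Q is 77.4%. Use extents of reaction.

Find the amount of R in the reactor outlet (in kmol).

133 kmol

Q reacted = 0.774 × 344 = 266.3 kmol; ν_Q = −2, so ξ = 266.3/2 = 133.1 kmol.
Outlet amounts (n = n₀ + ν ξ):
  Q: 344 − 2(133.1) = 77.74
  U: 425 − 3(133.1) = 25.62
  R: 0 + 1(133.1) = 133.1
  V: 0 + 3(133.1) = 399.4
  M: 850 (inert)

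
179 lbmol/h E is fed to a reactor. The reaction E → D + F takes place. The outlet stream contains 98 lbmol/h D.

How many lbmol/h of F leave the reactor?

98 lbmol/h

For D: n = n₀ + 1ξ → 98 = 0 + 1ξ, giving ξ = 98 lbmol/h.
Outlet amounts (n = n₀ + ν ξ):
  E: 179 − 1(98) = 81
  D: 0 + 1(98) = 98
  F: 0 + 1(98) = 98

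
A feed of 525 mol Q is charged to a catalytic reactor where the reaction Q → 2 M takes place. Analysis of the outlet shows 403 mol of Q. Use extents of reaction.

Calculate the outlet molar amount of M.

244 mol

For Q: n = n₀ − 1ξ → 403 = 525 − 1ξ, giving ξ = 122 mol.
Outlet amounts (n = n₀ + ν ξ):
  Q: 525 − 1(122) = 403
  M: 0 + 2(122) = 244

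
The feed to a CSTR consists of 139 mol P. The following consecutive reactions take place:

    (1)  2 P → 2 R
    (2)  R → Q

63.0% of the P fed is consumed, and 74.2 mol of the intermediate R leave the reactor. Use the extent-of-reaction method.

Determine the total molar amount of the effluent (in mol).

Conversion of P: P consumed = 2ξ₁ = 0.63 × 139 → ξ₁ = 43.79 mol.
R balance: n_R = 0 + 2ξ₁ − 1ξ₂ = 74.2 → ξ₂ = (2·43.79 − 74.2)/1 = 13.37 mol.
Outlet amounts (n = n₀ + Σ ν·ξ):
  P: 139 − 2(43.79) = 51.43
  R: 0 + 2(43.79) − 1(13.37) = 74.2
  Q: 0 + 1(13.37) = 13.37
Total out = 51.43 + 74.2 + 13.37 = 139 mol.

139 mol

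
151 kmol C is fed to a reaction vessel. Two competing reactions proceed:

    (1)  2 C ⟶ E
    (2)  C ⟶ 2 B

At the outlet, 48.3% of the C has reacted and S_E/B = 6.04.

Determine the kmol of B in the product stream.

5.8 kmol

Conversion of C: C consumed = 0.483 × 151 = 72.93 kmol = 2ξ₁ + 1ξ₂.
Selectivity: 1ξ₁ / (2ξ₂) = 6.04 → ξ₁ = 12.08 ξ₂.
Substitute: (2·12.08 + 1) ξ₂ = 72.93 → ξ₂ = 2.899 kmol, ξ₁ = 35.02 kmol.
Outlet amounts (n = n₀ + Σ ν·ξ):
  C: 151 − 2(35.02) − 1(2.899) = 78.07
  E: 0 + 1(35.02) = 35.02
  B: 0 + 2(2.899) = 5.798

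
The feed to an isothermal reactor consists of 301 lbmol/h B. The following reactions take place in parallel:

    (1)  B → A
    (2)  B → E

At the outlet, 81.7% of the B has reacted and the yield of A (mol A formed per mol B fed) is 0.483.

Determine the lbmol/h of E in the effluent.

101 lbmol/h

Yield of A: 1ξ₁ / 301 = 0.483 → ξ₁ = 145.4 lbmol/h.
Conversion of B: 1ξ₁ + 1ξ₂ = 0.817 × 301 = 245.9 → ξ₂ = 100.5 lbmol/h.
Outlet amounts (n = n₀ + Σ ν·ξ):
  B: 301 − 1(145.4) − 1(100.5) = 55.08
  A: 0 + 1(145.4) = 145.4
  E: 0 + 1(100.5) = 100.5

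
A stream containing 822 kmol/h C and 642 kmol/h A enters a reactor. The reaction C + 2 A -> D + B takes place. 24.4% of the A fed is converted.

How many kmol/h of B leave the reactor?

A reacted = 0.244 × 642 = 156.6 kmol/h; ν_A = −2, so ξ = 156.6/2 = 78.32 kmol/h.
Outlet amounts (n = n₀ + ν ξ):
  C: 822 − 1(78.32) = 743.7
  A: 642 − 2(78.32) = 485.4
  D: 0 + 1(78.32) = 78.32
  B: 0 + 1(78.32) = 78.32

78.3 kmol/h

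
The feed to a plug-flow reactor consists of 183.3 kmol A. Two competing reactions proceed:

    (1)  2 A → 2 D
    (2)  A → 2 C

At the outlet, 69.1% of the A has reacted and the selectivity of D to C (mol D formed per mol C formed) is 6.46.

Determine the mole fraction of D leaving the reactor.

Conversion of A: A consumed = 0.691 × 183.3 = 126.7 kmol = 2ξ₁ + 1ξ₂.
Selectivity: 2ξ₁ / (2ξ₂) = 6.46 → ξ₁ = 6.46 ξ₂.
Substitute: (2·6.46 + 1) ξ₂ = 126.7 → ξ₂ = 9.099 kmol, ξ₁ = 58.78 kmol.
Outlet amounts (n = n₀ + Σ ν·ξ):
  A: 183.3 − 2(58.78) − 1(9.099) = 56.64
  D: 0 + 2(58.78) = 117.6
  C: 0 + 2(9.099) = 18.2
Total out = 192.4 kmol; y_D = 117.6 / 192.4 = 0.611.

0.611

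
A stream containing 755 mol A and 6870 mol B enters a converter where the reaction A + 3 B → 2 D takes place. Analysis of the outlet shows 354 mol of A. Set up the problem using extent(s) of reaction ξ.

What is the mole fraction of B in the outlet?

For A: n = n₀ − 1ξ → 354 = 755 − 1ξ, giving ξ = 401 mol.
Outlet amounts (n = n₀ + ν ξ):
  A: 755 − 1(401) = 354
  B: 6870 − 3(401) = 5667
  D: 0 + 2(401) = 802
Total out = 6823 mol; y_B = 5667 / 6823 = 0.8306.

0.831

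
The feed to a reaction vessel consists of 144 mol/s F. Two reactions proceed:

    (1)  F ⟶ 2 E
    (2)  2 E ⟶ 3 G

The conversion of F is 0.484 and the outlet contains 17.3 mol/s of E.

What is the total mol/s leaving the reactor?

Conversion of F: F consumed = 1ξ₁ = 0.484 × 144 → ξ₁ = 69.7 mol/s.
E balance: n_E = 0 + 2ξ₁ − 2ξ₂ = 17.3 → ξ₂ = (2·69.7 − 17.3)/2 = 61.05 mol/s.
Outlet amounts (n = n₀ + Σ ν·ξ):
  F: 144 − 1(69.7) = 74.3
  E: 0 + 2(69.7) − 2(61.05) = 17.3
  G: 0 + 3(61.05) = 183.1
Total out = 74.3 + 17.3 + 183.1 = 274.7 mol/s.

275 mol/s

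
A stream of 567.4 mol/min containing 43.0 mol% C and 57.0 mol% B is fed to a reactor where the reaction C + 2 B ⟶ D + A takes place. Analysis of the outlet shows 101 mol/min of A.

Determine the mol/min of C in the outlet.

143 mol/min

For A: n = n₀ + 1ξ → 101 = 0 + 1ξ, giving ξ = 101 mol/min.
Outlet amounts (n = n₀ + ν ξ):
  C: 244 − 1(101) = 143
  B: 323.4 − 2(101) = 121.4
  D: 0 + 1(101) = 101
  A: 0 + 1(101) = 101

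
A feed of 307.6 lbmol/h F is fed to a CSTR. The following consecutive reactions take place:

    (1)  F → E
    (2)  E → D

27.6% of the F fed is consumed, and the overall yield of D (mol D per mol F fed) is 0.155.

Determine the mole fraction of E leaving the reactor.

Conversion of F: F consumed = 1ξ₁ = 0.276 × 307.6 → ξ₁ = 84.9 lbmol/h.
Yield of D: 1ξ₂ / 307.6 = 0.155 → ξ₂ = 47.68 lbmol/h.
Outlet amounts (n = n₀ + Σ ν·ξ):
  F: 307.6 − 1(84.9) = 222.7
  E: 0 + 1(84.9) − 1(47.68) = 37.22
  D: 0 + 1(47.68) = 47.68
Total out = 307.6 lbmol/h; y_E = 37.22 / 307.6 = 0.121.

0.121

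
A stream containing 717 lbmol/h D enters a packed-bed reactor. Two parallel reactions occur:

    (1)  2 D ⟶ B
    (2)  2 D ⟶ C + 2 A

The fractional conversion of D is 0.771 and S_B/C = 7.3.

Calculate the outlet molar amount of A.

66.6 lbmol/h

Conversion of D: D consumed = 0.771 × 717 = 552.8 lbmol/h = 2ξ₁ + 2ξ₂.
Selectivity: 1ξ₁ / (1ξ₂) = 7.3 → ξ₁ = 7.3 ξ₂.
Substitute: (2·7.3 + 2) ξ₂ = 552.8 → ξ₂ = 33.3 lbmol/h, ξ₁ = 243.1 lbmol/h.
Outlet amounts (n = n₀ + Σ ν·ξ):
  D: 717 − 2(243.1) − 2(33.3) = 164.2
  B: 0 + 1(243.1) = 243.1
  C: 0 + 1(33.3) = 33.3
  A: 0 + 2(33.3) = 66.6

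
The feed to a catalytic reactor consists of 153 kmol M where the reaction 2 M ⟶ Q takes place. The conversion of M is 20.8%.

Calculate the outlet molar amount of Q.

M reacted = 0.208 × 153 = 31.82 kmol; ν_M = −2, so ξ = 31.82/2 = 15.91 kmol.
Outlet amounts (n = n₀ + ν ξ):
  M: 153 − 2(15.91) = 121.2
  Q: 0 + 1(15.91) = 15.91

15.9 kmol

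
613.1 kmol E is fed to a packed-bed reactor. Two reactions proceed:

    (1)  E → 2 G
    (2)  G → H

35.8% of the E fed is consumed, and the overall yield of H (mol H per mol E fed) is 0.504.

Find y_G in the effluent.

Conversion of E: E consumed = 1ξ₁ = 0.358 × 613.1 → ξ₁ = 219.5 kmol.
Yield of H: 1ξ₂ / 613.1 = 0.504 → ξ₂ = 309 kmol.
Outlet amounts (n = n₀ + Σ ν·ξ):
  E: 613.1 − 1(219.5) = 393.6
  G: 0 + 2(219.5) − 1(309) = 130
  H: 0 + 1(309) = 309
Total out = 832.6 kmol; y_G = 130 / 832.6 = 0.1561.

0.156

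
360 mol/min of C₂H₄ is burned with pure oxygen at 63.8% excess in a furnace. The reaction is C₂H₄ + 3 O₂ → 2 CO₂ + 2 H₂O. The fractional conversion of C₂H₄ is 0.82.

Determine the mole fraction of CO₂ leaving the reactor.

Stoichiometric O₂ = 3 × 360 = 1080 mol/min; O₂ fed = 1080 × 1.638 = 1769 mol/min.
Fuel reacted = 0.82 × 360 → ξ = 295.2 mol/min.
Outlet (n = n₀ + ν ξ):
  C₂H₄: 360 − 1(295.2) = 64.8
  O₂: 1769 − 3(295.2) = 883.4
  CO₂: 0 + 2(295.2) = 590.4
  H₂O: 0 + 2(295.2) = 590.4
Total out = 2129 mol/min; y_CO₂ = 590.4 / 2129 = 0.2773.

0.277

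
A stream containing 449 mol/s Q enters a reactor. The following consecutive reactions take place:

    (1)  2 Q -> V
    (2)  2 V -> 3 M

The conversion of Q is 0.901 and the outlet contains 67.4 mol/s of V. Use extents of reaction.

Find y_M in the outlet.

0.644

Conversion of Q: Q consumed = 2ξ₁ = 0.901 × 449 → ξ₁ = 202.3 mol/s.
V balance: n_V = 0 + 1ξ₁ − 2ξ₂ = 67.4 → ξ₂ = (1·202.3 − 67.4)/2 = 67.44 mol/s.
Outlet amounts (n = n₀ + Σ ν·ξ):
  Q: 449 − 2(202.3) = 44.45
  V: 0 + 1(202.3) − 2(67.44) = 67.4
  M: 0 + 3(67.44) = 202.3
Total out = 314.2 mol/s; y_M = 202.3 / 314.2 = 0.644.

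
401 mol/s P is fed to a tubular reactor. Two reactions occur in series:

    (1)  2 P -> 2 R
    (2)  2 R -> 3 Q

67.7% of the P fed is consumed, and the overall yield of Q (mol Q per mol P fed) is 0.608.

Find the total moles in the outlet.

482 mol/s

Conversion of P: P consumed = 2ξ₁ = 0.677 × 401 → ξ₁ = 135.7 mol/s.
Yield of Q: 3ξ₂ / 401 = 0.608 → ξ₂ = 81.27 mol/s.
Outlet amounts (n = n₀ + Σ ν·ξ):
  P: 401 − 2(135.7) = 129.5
  R: 0 + 2(135.7) − 2(81.27) = 108.9
  Q: 0 + 3(81.27) = 243.8
Total out = 129.5 + 108.9 + 243.8 = 482.3 mol/s.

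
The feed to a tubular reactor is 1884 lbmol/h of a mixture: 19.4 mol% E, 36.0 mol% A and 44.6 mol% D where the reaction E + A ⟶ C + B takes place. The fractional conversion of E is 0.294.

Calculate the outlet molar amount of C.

E reacted = 0.294 × 365.5 = 107.5 lbmol/h; ν_E = −1, so ξ = 107.5/1 = 107.5 lbmol/h.
Outlet amounts (n = n₀ + ν ξ):
  E: 365.5 − 1(107.5) = 258
  A: 678.2 − 1(107.5) = 570.8
  C: 0 + 1(107.5) = 107.5
  B: 0 + 1(107.5) = 107.5
  D: 840.3 (inert)

107 lbmol/h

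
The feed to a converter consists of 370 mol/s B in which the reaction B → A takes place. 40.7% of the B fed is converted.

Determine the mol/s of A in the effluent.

B reacted = 0.407 × 370 = 150.6 mol/s; ν_B = −1, so ξ = 150.6/1 = 150.6 mol/s.
Outlet amounts (n = n₀ + ν ξ):
  B: 370 − 1(150.6) = 219.4
  A: 0 + 1(150.6) = 150.6

151 mol/s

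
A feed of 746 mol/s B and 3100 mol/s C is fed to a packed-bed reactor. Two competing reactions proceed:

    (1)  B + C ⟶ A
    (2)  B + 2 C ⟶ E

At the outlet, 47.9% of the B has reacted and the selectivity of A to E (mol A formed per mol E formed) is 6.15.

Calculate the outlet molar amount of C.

2690 mol/s

Conversion of B: B consumed = 0.479 × 746 = 357.3 mol/s = 1ξ₁ + 1ξ₂.
Selectivity: 1ξ₁ / (1ξ₂) = 6.15 → ξ₁ = 6.15 ξ₂.
Substitute: (1·6.15 + 1) ξ₂ = 357.3 → ξ₂ = 49.98 mol/s, ξ₁ = 307.4 mol/s.
Outlet amounts (n = n₀ + Σ ν·ξ):
  B: 746 − 1(307.4) − 1(49.98) = 388.7
  C: 3100 − 1(307.4) − 2(49.98) = 2693
  A: 0 + 1(307.4) = 307.4
  E: 0 + 1(49.98) = 49.98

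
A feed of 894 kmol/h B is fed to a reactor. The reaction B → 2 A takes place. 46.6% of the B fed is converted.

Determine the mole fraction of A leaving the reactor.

B reacted = 0.466 × 894 = 416.6 kmol/h; ν_B = −1, so ξ = 416.6/1 = 416.6 kmol/h.
Outlet amounts (n = n₀ + ν ξ):
  B: 894 − 1(416.6) = 477.4
  A: 0 + 2(416.6) = 833.2
Total out = 1311 kmol/h; y_A = 833.2 / 1311 = 0.6357.

0.636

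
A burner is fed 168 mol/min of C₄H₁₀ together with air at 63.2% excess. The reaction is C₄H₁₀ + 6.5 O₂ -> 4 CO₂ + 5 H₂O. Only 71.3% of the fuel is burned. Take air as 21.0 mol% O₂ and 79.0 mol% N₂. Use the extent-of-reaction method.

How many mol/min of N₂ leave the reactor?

Stoichiometric O₂ = 6.5 × 168 = 1092 mol/min; O₂ fed = 1092 × 1.632 = 1782 mol/min.
N₂ fed = 1782 × 79/21 = 6704 mol/min.
Fuel reacted = 0.713 × 168 → ξ = 119.8 mol/min.
Outlet (n = n₀ + ν ξ):
  C₄H₁₀: 168 − 1(119.8) = 48.22
  O₂: 1782 − 6.5(119.8) = 1004
  N₂: 6704 (inert)
  CO₂: 0 + 4(119.8) = 479.1
  H₂O: 0 + 5(119.8) = 598.9

6700 mol/min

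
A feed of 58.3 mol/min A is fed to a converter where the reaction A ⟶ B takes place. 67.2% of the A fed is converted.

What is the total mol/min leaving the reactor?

A reacted = 0.672 × 58.3 = 39.18 mol/min; ν_A = −1, so ξ = 39.18/1 = 39.18 mol/min.
Outlet amounts (n = n₀ + ν ξ):
  A: 58.3 − 1(39.18) = 19.12
  B: 0 + 1(39.18) = 39.18
Total out = 19.12 + 39.18 = 58.3 mol/min.

58.3 mol/min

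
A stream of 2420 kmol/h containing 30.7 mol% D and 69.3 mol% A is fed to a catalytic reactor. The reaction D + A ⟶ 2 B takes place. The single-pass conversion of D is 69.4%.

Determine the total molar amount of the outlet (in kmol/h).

2420 kmol/h

D reacted = 0.694 × 742.9 = 515.6 kmol/h; ν_D = −1, so ξ = 515.6/1 = 515.6 kmol/h.
Outlet amounts (n = n₀ + ν ξ):
  D: 742.9 − 1(515.6) = 227.3
  A: 1677 − 1(515.6) = 1161
  B: 0 + 2(515.6) = 1031
Total out = 227.3 + 1161 + 1031 = 2420 kmol/h.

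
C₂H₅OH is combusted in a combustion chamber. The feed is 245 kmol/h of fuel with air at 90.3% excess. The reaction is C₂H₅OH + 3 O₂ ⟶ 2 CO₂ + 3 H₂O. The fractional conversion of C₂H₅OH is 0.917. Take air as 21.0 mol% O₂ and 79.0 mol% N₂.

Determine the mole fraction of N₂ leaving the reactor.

0.738

Stoichiometric O₂ = 3 × 245 = 735 kmol/h; O₂ fed = 735 × 1.903 = 1399 kmol/h.
N₂ fed = 1399 × 79/21 = 5262 kmol/h.
Fuel reacted = 0.917 × 245 → ξ = 224.7 kmol/h.
Outlet (n = n₀ + ν ξ):
  C₂H₅OH: 245 − 1(224.7) = 20.33
  O₂: 1399 − 3(224.7) = 724.7
  N₂: 5262 (inert)
  CO₂: 0 + 2(224.7) = 449.3
  H₂O: 0 + 3(224.7) = 674
Total out = 7130 kmol/h; y_N₂ = 5262 / 7130 = 0.738.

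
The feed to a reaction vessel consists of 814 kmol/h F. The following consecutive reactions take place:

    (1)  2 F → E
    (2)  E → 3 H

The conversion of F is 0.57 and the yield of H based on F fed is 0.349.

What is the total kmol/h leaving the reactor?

771 kmol/h

Conversion of F: F consumed = 2ξ₁ = 0.57 × 814 → ξ₁ = 232 kmol/h.
Yield of H: 3ξ₂ / 814 = 0.349 → ξ₂ = 94.7 kmol/h.
Outlet amounts (n = n₀ + Σ ν·ξ):
  F: 814 − 2(232) = 350
  E: 0 + 1(232) − 1(94.7) = 137.3
  H: 0 + 3(94.7) = 284.1
Total out = 350 + 137.3 + 284.1 = 771.4 kmol/h.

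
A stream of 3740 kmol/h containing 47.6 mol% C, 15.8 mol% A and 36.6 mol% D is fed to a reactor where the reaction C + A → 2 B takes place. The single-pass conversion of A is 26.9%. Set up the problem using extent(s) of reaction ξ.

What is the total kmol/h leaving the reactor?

A reacted = 0.269 × 590.9 = 159 kmol/h; ν_A = −1, so ξ = 159/1 = 159 kmol/h.
Outlet amounts (n = n₀ + ν ξ):
  C: 1780 − 1(159) = 1621
  A: 590.9 − 1(159) = 432
  B: 0 + 2(159) = 317.9
  D: 1369 (inert)
Total out = 1621 + 432 + 317.9 + 1369 = 3740 kmol/h.

3740 kmol/h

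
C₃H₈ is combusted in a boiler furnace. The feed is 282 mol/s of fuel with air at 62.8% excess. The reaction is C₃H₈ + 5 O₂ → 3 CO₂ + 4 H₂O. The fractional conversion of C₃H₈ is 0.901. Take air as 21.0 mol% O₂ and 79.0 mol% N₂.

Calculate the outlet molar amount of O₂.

Stoichiometric O₂ = 5 × 282 = 1410 mol/s; O₂ fed = 1410 × 1.628 = 2295 mol/s.
N₂ fed = 2295 × 79/21 = 8635 mol/s.
Fuel reacted = 0.901 × 282 → ξ = 254.1 mol/s.
Outlet (n = n₀ + ν ξ):
  C₃H₈: 282 − 1(254.1) = 27.92
  O₂: 2295 − 5(254.1) = 1025
  N₂: 8635 (inert)
  CO₂: 0 + 3(254.1) = 762.2
  H₂O: 0 + 4(254.1) = 1016

1030 mol/s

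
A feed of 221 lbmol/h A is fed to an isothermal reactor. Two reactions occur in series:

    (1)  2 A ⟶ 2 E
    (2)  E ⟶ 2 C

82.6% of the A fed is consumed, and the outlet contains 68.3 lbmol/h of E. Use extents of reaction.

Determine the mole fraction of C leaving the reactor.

0.682

Conversion of A: A consumed = 2ξ₁ = 0.826 × 221 → ξ₁ = 91.27 lbmol/h.
E balance: n_E = 0 + 2ξ₁ − 1ξ₂ = 68.3 → ξ₂ = (2·91.27 − 68.3)/1 = 114.2 lbmol/h.
Outlet amounts (n = n₀ + Σ ν·ξ):
  A: 221 − 2(91.27) = 38.45
  E: 0 + 2(91.27) − 1(114.2) = 68.3
  C: 0 + 2(114.2) = 228.5
Total out = 335.2 lbmol/h; y_C = 228.5 / 335.2 = 0.6816.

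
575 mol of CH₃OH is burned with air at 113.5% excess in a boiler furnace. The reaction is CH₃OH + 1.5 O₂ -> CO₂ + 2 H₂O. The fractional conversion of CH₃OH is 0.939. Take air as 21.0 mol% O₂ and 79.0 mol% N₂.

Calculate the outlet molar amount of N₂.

Stoichiometric O₂ = 1.5 × 575 = 862.5 mol; O₂ fed = 862.5 × 2.135 = 1841 mol.
N₂ fed = 1841 × 79/21 = 6927 mol.
Fuel reacted = 0.939 × 575 → ξ = 539.9 mol.
Outlet (n = n₀ + ν ξ):
  CH₃OH: 575 − 1(539.9) = 35.08
  O₂: 1841 − 1.5(539.9) = 1032
  N₂: 6927 (inert)
  CO₂: 0 + 1(539.9) = 539.9
  H₂O: 0 + 2(539.9) = 1080

6930 mol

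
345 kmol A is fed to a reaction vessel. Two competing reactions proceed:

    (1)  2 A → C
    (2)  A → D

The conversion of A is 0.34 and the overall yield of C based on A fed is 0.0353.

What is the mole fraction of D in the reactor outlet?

Yield of C: 1ξ₁ / 345 = 0.0353 → ξ₁ = 12.18 kmol.
Conversion of A: 2ξ₁ + 1ξ₂ = 0.34 × 345 = 117.3 → ξ₂ = 92.94 kmol.
Outlet amounts (n = n₀ + Σ ν·ξ):
  A: 345 − 2(12.18) − 1(92.94) = 227.7
  C: 0 + 1(12.18) = 12.18
  D: 0 + 1(92.94) = 92.94
Total out = 332.8 kmol; y_D = 92.94 / 332.8 = 0.2793.

0.279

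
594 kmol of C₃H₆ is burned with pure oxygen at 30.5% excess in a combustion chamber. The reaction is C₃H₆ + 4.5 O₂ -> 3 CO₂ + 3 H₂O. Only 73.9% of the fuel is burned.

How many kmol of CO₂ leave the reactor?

1320 kmol

Stoichiometric O₂ = 4.5 × 594 = 2673 kmol; O₂ fed = 2673 × 1.305 = 3488 kmol.
Fuel reacted = 0.739 × 594 → ξ = 439 kmol.
Outlet (n = n₀ + ν ξ):
  C₃H₆: 594 − 1(439) = 155
  O₂: 3488 − 4.5(439) = 1513
  CO₂: 0 + 3(439) = 1317
  H₂O: 0 + 3(439) = 1317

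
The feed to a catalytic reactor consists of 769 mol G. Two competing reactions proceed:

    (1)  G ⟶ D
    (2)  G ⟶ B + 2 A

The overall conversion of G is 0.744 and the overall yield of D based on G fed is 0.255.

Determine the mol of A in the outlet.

752 mol

Yield of D: 1ξ₁ / 769 = 0.255 → ξ₁ = 196.1 mol.
Conversion of G: 1ξ₁ + 1ξ₂ = 0.744 × 769 = 572.1 → ξ₂ = 376 mol.
Outlet amounts (n = n₀ + Σ ν·ξ):
  G: 769 − 1(196.1) − 1(376) = 196.9
  D: 0 + 1(196.1) = 196.1
  B: 0 + 1(376) = 376
  A: 0 + 2(376) = 752.1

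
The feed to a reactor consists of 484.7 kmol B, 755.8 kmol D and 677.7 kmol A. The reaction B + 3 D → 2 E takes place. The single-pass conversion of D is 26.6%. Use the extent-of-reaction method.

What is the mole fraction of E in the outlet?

D reacted = 0.266 × 755.8 = 201 kmol; ν_D = −3, so ξ = 201/3 = 67.01 kmol.
Outlet amounts (n = n₀ + ν ξ):
  B: 484.7 − 1(67.01) = 417.7
  D: 755.8 − 3(67.01) = 554.8
  E: 0 + 2(67.01) = 134
  A: 677.7 (inert)
Total out = 1784 kmol; y_E = 134 / 1784 = 0.07512.

0.0751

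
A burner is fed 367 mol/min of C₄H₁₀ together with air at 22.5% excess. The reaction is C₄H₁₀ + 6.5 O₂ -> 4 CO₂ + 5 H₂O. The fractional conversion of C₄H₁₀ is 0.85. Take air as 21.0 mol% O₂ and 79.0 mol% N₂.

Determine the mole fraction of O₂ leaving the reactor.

Stoichiometric O₂ = 6.5 × 367 = 2386 mol/min; O₂ fed = 2386 × 1.225 = 2922 mol/min.
N₂ fed = 2922 × 79/21 = 10990 mol/min.
Fuel reacted = 0.85 × 367 → ξ = 311.9 mol/min.
Outlet (n = n₀ + ν ξ):
  C₄H₁₀: 367 − 1(311.9) = 55.05
  O₂: 2922 − 6.5(311.9) = 894.6
  N₂: 10990 (inert)
  CO₂: 0 + 4(311.9) = 1248
  H₂O: 0 + 5(311.9) = 1560
Total out = 14750 mol/min; y_O₂ = 894.6 / 14750 = 0.06065.

0.0606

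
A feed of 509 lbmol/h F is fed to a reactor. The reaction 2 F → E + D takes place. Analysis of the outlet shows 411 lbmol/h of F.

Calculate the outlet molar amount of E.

49 lbmol/h

For F: n = n₀ − 2ξ → 411 = 509 − 2ξ, giving ξ = 49 lbmol/h.
Outlet amounts (n = n₀ + ν ξ):
  F: 509 − 2(49) = 411
  E: 0 + 1(49) = 49
  D: 0 + 1(49) = 49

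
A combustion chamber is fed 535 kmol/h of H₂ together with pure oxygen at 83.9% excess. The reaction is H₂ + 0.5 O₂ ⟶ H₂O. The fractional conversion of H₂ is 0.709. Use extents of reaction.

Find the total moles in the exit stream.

837 kmol/h

Stoichiometric O₂ = 0.5 × 535 = 267.5 kmol/h; O₂ fed = 267.5 × 1.839 = 491.9 kmol/h.
Fuel reacted = 0.709 × 535 → ξ = 379.3 kmol/h.
Outlet (n = n₀ + ν ξ):
  H₂: 535 − 1(379.3) = 155.7
  O₂: 491.9 − 0.5(379.3) = 302.3
  H₂O: 0 + 1(379.3) = 379.3
Total out = 155.7 + 302.3 + 379.3 = 837.3 kmol/h.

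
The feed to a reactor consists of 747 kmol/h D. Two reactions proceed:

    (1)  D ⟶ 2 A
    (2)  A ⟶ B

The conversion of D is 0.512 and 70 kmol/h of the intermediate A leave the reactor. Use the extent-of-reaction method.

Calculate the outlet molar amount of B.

695 kmol/h

Conversion of D: D consumed = 1ξ₁ = 0.512 × 747 → ξ₁ = 382.5 kmol/h.
A balance: n_A = 0 + 2ξ₁ − 1ξ₂ = 70 → ξ₂ = (2·382.5 − 70)/1 = 694.9 kmol/h.
Outlet amounts (n = n₀ + Σ ν·ξ):
  D: 747 − 1(382.5) = 364.5
  A: 0 + 2(382.5) − 1(694.9) = 70
  B: 0 + 1(694.9) = 694.9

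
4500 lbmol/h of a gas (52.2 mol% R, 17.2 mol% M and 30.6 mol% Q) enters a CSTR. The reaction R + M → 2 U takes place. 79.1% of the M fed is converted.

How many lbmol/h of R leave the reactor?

1740 lbmol/h

M reacted = 0.791 × 774 = 612.2 lbmol/h; ν_M = −1, so ξ = 612.2/1 = 612.2 lbmol/h.
Outlet amounts (n = n₀ + ν ξ):
  R: 2349 − 1(612.2) = 1737
  M: 774 − 1(612.2) = 161.8
  U: 0 + 2(612.2) = 1224
  Q: 1377 (inert)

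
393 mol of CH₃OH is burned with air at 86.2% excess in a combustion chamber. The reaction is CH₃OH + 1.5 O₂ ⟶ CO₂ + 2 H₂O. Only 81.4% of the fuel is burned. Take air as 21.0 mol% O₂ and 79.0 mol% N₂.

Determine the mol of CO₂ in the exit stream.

320 mol

Stoichiometric O₂ = 1.5 × 393 = 589.5 mol; O₂ fed = 589.5 × 1.862 = 1098 mol.
N₂ fed = 1098 × 79/21 = 4129 mol.
Fuel reacted = 0.814 × 393 → ξ = 319.9 mol.
Outlet (n = n₀ + ν ξ):
  CH₃OH: 393 − 1(319.9) = 73.1
  O₂: 1098 − 1.5(319.9) = 617.8
  N₂: 4129 (inert)
  CO₂: 0 + 1(319.9) = 319.9
  H₂O: 0 + 2(319.9) = 639.8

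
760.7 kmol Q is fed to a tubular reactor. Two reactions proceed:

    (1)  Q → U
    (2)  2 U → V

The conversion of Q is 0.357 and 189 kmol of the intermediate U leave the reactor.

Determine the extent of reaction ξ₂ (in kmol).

ξ₂ = 41.3 kmol

Conversion of Q: Q consumed = 1ξ₁ = 0.357 × 760.7 → ξ₁ = 271.6 kmol.
U balance: n_U = 0 + 1ξ₁ − 2ξ₂ = 189 → ξ₂ = (1·271.6 − 189)/2 = 41.28 kmol.
Outlet amounts (n = n₀ + Σ ν·ξ):
  Q: 760.7 − 1(271.6) = 489.1
  U: 0 + 1(271.6) − 2(41.28) = 189
  V: 0 + 1(41.28) = 41.28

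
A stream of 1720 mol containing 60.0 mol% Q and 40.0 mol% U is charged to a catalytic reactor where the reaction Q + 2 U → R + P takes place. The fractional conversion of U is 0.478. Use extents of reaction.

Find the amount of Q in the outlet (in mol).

U reacted = 0.478 × 688 = 328.9 mol; ν_U = −2, so ξ = 328.9/2 = 164.4 mol.
Outlet amounts (n = n₀ + ν ξ):
  Q: 1032 − 1(164.4) = 867.6
  U: 688 − 2(164.4) = 359.1
  R: 0 + 1(164.4) = 164.4
  P: 0 + 1(164.4) = 164.4

868 mol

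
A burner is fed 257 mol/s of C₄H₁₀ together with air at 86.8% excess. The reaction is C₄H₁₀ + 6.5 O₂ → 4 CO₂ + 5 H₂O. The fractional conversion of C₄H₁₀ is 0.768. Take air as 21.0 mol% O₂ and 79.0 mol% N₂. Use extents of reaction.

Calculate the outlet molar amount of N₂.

Stoichiometric O₂ = 6.5 × 257 = 1670 mol/s; O₂ fed = 1670 × 1.868 = 3120 mol/s.
N₂ fed = 3120 × 79/21 = 11740 mol/s.
Fuel reacted = 0.768 × 257 → ξ = 197.4 mol/s.
Outlet (n = n₀ + ν ξ):
  C₄H₁₀: 257 − 1(197.4) = 59.62
  O₂: 3120 − 6.5(197.4) = 1838
  N₂: 11740 (inert)
  CO₂: 0 + 4(197.4) = 789.5
  H₂O: 0 + 5(197.4) = 986.9

11700 mol/s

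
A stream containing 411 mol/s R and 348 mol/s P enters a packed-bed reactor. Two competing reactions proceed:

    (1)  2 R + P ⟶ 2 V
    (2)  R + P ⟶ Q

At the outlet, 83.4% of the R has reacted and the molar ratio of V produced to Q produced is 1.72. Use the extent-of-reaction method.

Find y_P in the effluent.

0.217

Conversion of R: R consumed = 0.834 × 411 = 342.8 mol/s = 2ξ₁ + 1ξ₂.
Selectivity: 2ξ₁ / (1ξ₂) = 1.72 → ξ₁ = 0.86 ξ₂.
Substitute: (2·0.86 + 1) ξ₂ = 342.8 → ξ₂ = 126 mol/s, ξ₁ = 108.4 mol/s.
Outlet amounts (n = n₀ + Σ ν·ξ):
  R: 411 − 2(108.4) − 1(126) = 68.23
  P: 348 − 1(108.4) − 1(126) = 113.6
  V: 0 + 2(108.4) = 216.8
  Q: 0 + 1(126) = 126
Total out = 524.6 mol/s; y_P = 113.6 / 524.6 = 0.2166.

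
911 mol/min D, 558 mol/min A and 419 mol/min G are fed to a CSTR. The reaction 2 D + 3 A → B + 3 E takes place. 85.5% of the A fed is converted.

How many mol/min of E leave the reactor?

477 mol/min

A reacted = 0.855 × 558 = 477.1 mol/min; ν_A = −3, so ξ = 477.1/3 = 159 mol/min.
Outlet amounts (n = n₀ + ν ξ):
  D: 911 − 2(159) = 592.9
  A: 558 − 3(159) = 80.91
  B: 0 + 1(159) = 159
  E: 0 + 3(159) = 477.1
  G: 419 (inert)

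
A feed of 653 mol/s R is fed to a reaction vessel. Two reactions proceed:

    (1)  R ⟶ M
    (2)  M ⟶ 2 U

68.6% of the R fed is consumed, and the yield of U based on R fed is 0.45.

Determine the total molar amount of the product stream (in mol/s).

800 mol/s

Conversion of R: R consumed = 1ξ₁ = 0.686 × 653 → ξ₁ = 448 mol/s.
Yield of U: 2ξ₂ / 653 = 0.45 → ξ₂ = 146.9 mol/s.
Outlet amounts (n = n₀ + Σ ν·ξ):
  R: 653 − 1(448) = 205
  M: 0 + 1(448) − 1(146.9) = 301
  U: 0 + 2(146.9) = 293.9
Total out = 205 + 301 + 293.9 = 799.9 mol/s.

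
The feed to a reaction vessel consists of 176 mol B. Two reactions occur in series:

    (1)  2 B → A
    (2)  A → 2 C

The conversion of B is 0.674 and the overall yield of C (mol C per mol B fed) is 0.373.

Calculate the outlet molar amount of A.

Conversion of B: B consumed = 2ξ₁ = 0.674 × 176 → ξ₁ = 59.31 mol.
Yield of C: 2ξ₂ / 176 = 0.373 → ξ₂ = 32.82 mol.
Outlet amounts (n = n₀ + Σ ν·ξ):
  B: 176 − 2(59.31) = 57.38
  A: 0 + 1(59.31) − 1(32.82) = 26.49
  C: 0 + 2(32.82) = 65.65

26.5 mol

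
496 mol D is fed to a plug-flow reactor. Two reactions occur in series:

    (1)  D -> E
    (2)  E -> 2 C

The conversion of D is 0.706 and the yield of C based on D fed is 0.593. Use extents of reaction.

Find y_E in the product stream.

0.316

Conversion of D: D consumed = 1ξ₁ = 0.706 × 496 → ξ₁ = 350.2 mol.
Yield of C: 2ξ₂ / 496 = 0.593 → ξ₂ = 147.1 mol.
Outlet amounts (n = n₀ + Σ ν·ξ):
  D: 496 − 1(350.2) = 145.8
  E: 0 + 1(350.2) − 1(147.1) = 203.1
  C: 0 + 2(147.1) = 294.1
Total out = 643.1 mol; y_E = 203.1 / 643.1 = 0.3159.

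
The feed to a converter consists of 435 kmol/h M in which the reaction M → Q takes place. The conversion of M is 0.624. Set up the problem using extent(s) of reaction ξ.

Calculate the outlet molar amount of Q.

271 kmol/h

M reacted = 0.624 × 435 = 271.4 kmol/h; ν_M = −1, so ξ = 271.4/1 = 271.4 kmol/h.
Outlet amounts (n = n₀ + ν ξ):
  M: 435 − 1(271.4) = 163.6
  Q: 0 + 1(271.4) = 271.4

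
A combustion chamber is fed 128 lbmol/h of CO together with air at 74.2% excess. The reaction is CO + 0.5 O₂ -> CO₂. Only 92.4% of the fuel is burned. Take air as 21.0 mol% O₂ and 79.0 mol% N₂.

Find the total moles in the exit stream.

600 lbmol/h

Stoichiometric O₂ = 0.5 × 128 = 64 lbmol/h; O₂ fed = 64 × 1.742 = 111.5 lbmol/h.
N₂ fed = 111.5 × 79/21 = 419.4 lbmol/h.
Fuel reacted = 0.924 × 128 → ξ = 118.3 lbmol/h.
Outlet (n = n₀ + ν ξ):
  CO: 128 − 1(118.3) = 9.728
  O₂: 111.5 − 0.5(118.3) = 52.35
  N₂: 419.4 (inert)
  CO₂: 0 + 1(118.3) = 118.3
Total out = 9.728 + 52.35 + 419.4 + 118.3 = 599.8 lbmol/h.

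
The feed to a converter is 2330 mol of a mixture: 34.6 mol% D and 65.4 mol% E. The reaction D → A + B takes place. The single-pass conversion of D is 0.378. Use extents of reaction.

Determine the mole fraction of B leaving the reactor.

0.116

D reacted = 0.378 × 806.2 = 304.7 mol; ν_D = −1, so ξ = 304.7/1 = 304.7 mol.
Outlet amounts (n = n₀ + ν ξ):
  D: 806.2 − 1(304.7) = 501.4
  A: 0 + 1(304.7) = 304.7
  B: 0 + 1(304.7) = 304.7
  E: 1524 (inert)
Total out = 2635 mol; y_B = 304.7 / 2635 = 0.1157.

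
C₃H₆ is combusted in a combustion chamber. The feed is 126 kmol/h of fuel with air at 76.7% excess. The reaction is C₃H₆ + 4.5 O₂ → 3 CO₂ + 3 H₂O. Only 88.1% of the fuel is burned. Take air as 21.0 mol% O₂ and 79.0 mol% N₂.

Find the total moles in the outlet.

Stoichiometric O₂ = 4.5 × 126 = 567 kmol/h; O₂ fed = 567 × 1.767 = 1002 kmol/h.
N₂ fed = 1002 × 79/21 = 3769 kmol/h.
Fuel reacted = 0.881 × 126 → ξ = 111 kmol/h.
Outlet (n = n₀ + ν ξ):
  C₃H₆: 126 − 1(111) = 14.99
  O₂: 1002 − 4.5(111) = 502.4
  N₂: 3769 (inert)
  CO₂: 0 + 3(111) = 333
  H₂O: 0 + 3(111) = 333
Total out = 14.99 + 502.4 + 3769 + 333 + 333 = 4952 kmol/h.

4950 kmol/h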